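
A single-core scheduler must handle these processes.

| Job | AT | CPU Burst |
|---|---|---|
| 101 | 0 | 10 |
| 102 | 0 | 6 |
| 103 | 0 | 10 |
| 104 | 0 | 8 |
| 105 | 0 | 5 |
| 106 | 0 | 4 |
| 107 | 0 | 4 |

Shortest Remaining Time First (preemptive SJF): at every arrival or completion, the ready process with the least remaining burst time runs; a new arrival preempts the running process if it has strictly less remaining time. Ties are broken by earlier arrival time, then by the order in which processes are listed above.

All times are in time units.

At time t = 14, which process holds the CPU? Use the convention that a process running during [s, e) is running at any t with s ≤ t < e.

Timeline: | 106 0-4 | 107 4-8 | 105 8-13 | 102 13-19 | 104 19-27 | 101 27-37 | 103 37-47 |
Completion: 101=37  102=19  103=47  104=27  105=13  106=4  107=8
Turnaround (C−A): 101=37  102=19  103=47  104=27  105=13  106=4  107=8

102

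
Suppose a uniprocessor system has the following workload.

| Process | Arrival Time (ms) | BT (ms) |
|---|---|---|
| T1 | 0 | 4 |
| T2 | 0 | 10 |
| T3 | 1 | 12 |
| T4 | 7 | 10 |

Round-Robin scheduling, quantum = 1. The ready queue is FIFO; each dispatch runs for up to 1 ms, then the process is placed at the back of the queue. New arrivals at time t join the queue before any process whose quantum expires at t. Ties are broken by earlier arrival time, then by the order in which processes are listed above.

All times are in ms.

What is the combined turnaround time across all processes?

104

Gantt: | T1 0-1 | T2 1-2 | T3 2-3 | T1 3-4 | T2 4-5 | T3 5-6 | T1 6-7 | T2 7-8 | T3 8-9 | T4 9-10 | T1 10-11 | T2 11-12 | T3 12-13 | T4 13-14 | T2 14-15 | T3 15-16 | T4 16-17 | T2 17-18 | T3 18-19 | T4 19-20 | T2 20-21 | T3 21-22 | T4 22-23 | T2 23-24 | T3 24-25 | T4 25-26 | T2 26-27 | T3 27-28 | T4 28-29 | T2 29-30 | T3 30-31 | T4 31-32 | T3 32-33 | T4 33-34 | T3 34-35 | T4 35-36 |
Completion: T1=11  T2=30  T3=35  T4=36
Turnaround = completion − arrival: T1=11, T2=30, T3=34, T4=29
Total turnaround = 11 + 30 + 34 + 29 = 104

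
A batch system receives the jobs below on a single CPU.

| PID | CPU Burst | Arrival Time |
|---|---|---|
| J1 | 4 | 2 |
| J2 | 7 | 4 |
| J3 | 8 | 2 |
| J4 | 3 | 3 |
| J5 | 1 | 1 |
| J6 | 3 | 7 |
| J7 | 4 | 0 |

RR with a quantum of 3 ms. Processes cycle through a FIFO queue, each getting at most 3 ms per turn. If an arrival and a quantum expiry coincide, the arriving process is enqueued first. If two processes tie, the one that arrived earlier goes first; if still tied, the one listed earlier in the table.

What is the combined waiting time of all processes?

Timeline: | J7 0-3 | J5 3-4 | J1 4-7 | J3 7-10 | J4 10-13 | J7 13-14 | J2 14-17 | J6 17-20 | J1 20-21 | J3 21-24 | J2 24-27 | J3 27-29 | J2 29-30 |
Completion: J1=21  J2=30  J3=29  J4=13  J5=4  J6=20  J7=14
Waiting = turnaround − burst: J1=15, J2=19, J3=19, J4=7, J5=2, J6=10, J7=10
Total waiting = 15 + 19 + 19 + 7 + 2 + 10 + 10 = 82

82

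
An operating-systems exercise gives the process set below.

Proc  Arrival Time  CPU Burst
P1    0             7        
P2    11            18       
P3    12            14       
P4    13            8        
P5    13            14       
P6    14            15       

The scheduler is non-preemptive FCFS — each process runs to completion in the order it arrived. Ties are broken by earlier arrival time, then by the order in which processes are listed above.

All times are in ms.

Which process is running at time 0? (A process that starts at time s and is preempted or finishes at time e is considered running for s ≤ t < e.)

Gantt: | P1 0-7 | idle 7-11 | P2 11-29 | P3 29-43 | P4 43-51 | P5 51-65 | P6 65-80 |
Completion: P1=7  P2=29  P3=43  P4=51  P5=65  P6=80

P1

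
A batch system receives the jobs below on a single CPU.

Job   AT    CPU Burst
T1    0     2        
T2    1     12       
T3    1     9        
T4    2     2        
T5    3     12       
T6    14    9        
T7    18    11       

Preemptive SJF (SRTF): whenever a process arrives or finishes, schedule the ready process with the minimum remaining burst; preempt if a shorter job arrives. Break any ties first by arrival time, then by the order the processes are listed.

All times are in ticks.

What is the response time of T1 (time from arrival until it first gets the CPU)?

Schedule: | T1 0-2 | T4 2-4 | T3 4-13 | T2 13-14 | T6 14-23 | T2 23-34 | T7 34-45 | T5 45-57 |
Completion: T1=2  T2=34  T3=13  T4=4  T5=57  T6=23  T7=45
Turnaround (C−A): T1=2  T2=33  T3=12  T4=2  T5=54  T6=9  T7=27
Response(T1) = first start − arrival = 0 − 0 = 0

0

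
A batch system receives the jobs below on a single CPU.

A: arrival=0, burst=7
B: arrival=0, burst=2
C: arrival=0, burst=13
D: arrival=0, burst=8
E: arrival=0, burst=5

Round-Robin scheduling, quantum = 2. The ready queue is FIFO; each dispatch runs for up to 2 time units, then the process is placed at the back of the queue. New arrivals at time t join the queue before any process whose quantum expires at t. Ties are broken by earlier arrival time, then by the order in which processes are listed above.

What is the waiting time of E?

20

Timeline: | A 0-2 | B 2-4 | C 4-6 | D 6-8 | E 8-10 | A 10-12 | C 12-14 | D 14-16 | E 16-18 | A 18-20 | C 20-22 | D 22-24 | E 24-25 | A 25-26 | C 26-28 | D 28-30 | C 30-35 |
Completion: A=26  B=4  C=35  D=30  E=25
Turnaround (C−A): A=26  B=4  C=35  D=30  E=25
Waiting(E) = turnaround − burst = 25 − 5 = 20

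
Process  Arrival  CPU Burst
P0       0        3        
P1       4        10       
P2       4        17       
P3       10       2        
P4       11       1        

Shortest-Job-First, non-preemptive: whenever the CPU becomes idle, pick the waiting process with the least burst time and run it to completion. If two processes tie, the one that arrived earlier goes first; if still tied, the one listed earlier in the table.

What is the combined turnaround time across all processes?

54

Timeline: | P0 0-3 | idle 3-4 | P1 4-14 | P4 14-15 | P3 15-17 | P2 17-34 |
Completion: P0=3  P1=14  P2=34  P3=17  P4=15
Turnaround (C−A): P0=3  P1=10  P2=30  P3=7  P4=4
Turnaround = completion − arrival: P0=3, P1=10, P2=30, P3=7, P4=4
Total turnaround = 3 + 10 + 30 + 7 + 4 = 54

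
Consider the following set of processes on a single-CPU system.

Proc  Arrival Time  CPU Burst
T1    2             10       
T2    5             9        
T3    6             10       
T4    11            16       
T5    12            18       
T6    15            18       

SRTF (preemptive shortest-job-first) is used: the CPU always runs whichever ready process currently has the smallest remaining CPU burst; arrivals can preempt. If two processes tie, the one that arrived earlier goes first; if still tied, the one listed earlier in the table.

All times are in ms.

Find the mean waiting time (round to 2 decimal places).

21.17

Timeline: | idle 0-2 | T1 2-12 | T2 12-21 | T3 21-31 | T4 31-47 | T5 47-65 | T6 65-83 |
Completion: T1=12  T2=21  T3=31  T4=47  T5=65  T6=83
Turnaround (C−A): T1=10  T2=16  T3=25  T4=36  T5=53  T6=68
Waiting times: T1=0, T2=7, T3=15, T4=20, T5=35, T6=50
Average waiting = (0+7+15+20+35+50) / 6 = 127/6 = 21.17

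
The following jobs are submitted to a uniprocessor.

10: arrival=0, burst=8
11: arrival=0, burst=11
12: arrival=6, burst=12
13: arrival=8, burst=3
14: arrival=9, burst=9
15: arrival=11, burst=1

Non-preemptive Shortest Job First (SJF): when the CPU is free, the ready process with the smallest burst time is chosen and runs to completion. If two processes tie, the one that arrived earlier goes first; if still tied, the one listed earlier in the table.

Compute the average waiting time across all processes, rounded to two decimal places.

Timeline: | 10 0-8 | 13 8-11 | 15 11-12 | 14 12-21 | 11 21-32 | 12 32-44 |
Completion: 10=8  11=32  12=44  13=11  14=21  15=12
Turnaround (C−A): 10=8  11=32  12=38  13=3  14=12  15=1
Waiting times: 10=0, 11=21, 12=26, 13=0, 14=3, 15=0
Average waiting = (0+21+26+0+3+0) / 6 = 50/6 = 8.33

8.33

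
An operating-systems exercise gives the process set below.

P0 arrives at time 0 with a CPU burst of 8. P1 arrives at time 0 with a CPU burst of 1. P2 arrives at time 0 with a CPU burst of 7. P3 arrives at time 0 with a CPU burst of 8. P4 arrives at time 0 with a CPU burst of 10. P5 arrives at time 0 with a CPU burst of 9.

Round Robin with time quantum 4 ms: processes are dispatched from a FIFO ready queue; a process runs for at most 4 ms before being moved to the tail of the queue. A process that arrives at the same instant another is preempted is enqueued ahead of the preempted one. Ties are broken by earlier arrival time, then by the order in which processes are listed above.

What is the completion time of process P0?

Schedule: | P0 0-4 | P1 4-5 | P2 5-9 | P3 9-13 | P4 13-17 | P5 17-21 | P0 21-25 | P2 25-28 | P3 28-32 | P4 32-36 | P5 36-40 | P4 40-42 | P5 42-43 |
Completion: P0=25  P1=5  P2=28  P3=32  P4=42  P5=43
Turnaround (C−A): P0=25  P1=5  P2=28  P3=32  P4=42  P5=43

25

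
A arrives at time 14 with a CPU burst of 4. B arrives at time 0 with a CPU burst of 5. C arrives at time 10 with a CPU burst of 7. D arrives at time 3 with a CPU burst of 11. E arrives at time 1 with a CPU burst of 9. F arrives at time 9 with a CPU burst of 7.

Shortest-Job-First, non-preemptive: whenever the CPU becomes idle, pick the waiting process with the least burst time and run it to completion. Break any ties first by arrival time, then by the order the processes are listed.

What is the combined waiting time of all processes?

Gantt: | B 0-5 | E 5-14 | A 14-18 | F 18-25 | C 25-32 | D 32-43 |
Completion: A=18  B=5  C=32  D=43  E=14  F=25
Turnaround (C−A): A=4  B=5  C=22  D=40  E=13  F=16
Waiting = turnaround − burst: A=0, B=0, C=15, D=29, E=4, F=9
Total waiting = 0 + 0 + 15 + 29 + 4 + 9 = 57

57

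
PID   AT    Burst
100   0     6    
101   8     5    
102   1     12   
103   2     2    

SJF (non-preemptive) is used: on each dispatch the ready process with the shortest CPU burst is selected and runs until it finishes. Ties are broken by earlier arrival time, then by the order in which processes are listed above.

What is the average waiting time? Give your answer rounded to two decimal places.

4.00

Gantt: | 100 0-6 | 103 6-8 | 101 8-13 | 102 13-25 |
Completion: 100=6  101=13  102=25  103=8
Waiting times: 100=0, 101=0, 102=12, 103=4
Average waiting = (0+0+12+4) / 4 = 16/4 = 4.00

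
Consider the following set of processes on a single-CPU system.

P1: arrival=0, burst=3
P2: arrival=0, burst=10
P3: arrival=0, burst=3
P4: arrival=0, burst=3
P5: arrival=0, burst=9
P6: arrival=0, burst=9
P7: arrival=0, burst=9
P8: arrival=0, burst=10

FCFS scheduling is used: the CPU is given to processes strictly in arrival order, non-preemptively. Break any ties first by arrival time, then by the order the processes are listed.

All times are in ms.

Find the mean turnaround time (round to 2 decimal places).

Timeline: | P1 0-3 | P2 3-13 | P3 13-16 | P4 16-19 | P5 19-28 | P6 28-37 | P7 37-46 | P8 46-56 |
Completion: P1=3  P2=13  P3=16  P4=19  P5=28  P6=37  P7=46  P8=56
Turnaround (C−A): P1=3  P2=13  P3=16  P4=19  P5=28  P6=37  P7=46  P8=56
Turnaround times: P1=3, P2=13, P3=16, P4=19, P5=28, P6=37, P7=46, P8=56
Average turnaround = (3+13+16+19+28+37+46+56) / 8 = 218/8 = 27.25

27.25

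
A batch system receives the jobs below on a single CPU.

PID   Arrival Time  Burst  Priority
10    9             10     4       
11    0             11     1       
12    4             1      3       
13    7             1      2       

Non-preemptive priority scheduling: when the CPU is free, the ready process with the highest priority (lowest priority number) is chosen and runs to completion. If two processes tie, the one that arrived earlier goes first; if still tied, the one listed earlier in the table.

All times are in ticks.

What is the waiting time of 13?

4

Schedule: | 11 0-11 | 13 11-12 | 12 12-13 | 10 13-23 |
Completion: 10=23  11=11  12=13  13=12
Waiting(13) = turnaround − burst = 5 − 1 = 4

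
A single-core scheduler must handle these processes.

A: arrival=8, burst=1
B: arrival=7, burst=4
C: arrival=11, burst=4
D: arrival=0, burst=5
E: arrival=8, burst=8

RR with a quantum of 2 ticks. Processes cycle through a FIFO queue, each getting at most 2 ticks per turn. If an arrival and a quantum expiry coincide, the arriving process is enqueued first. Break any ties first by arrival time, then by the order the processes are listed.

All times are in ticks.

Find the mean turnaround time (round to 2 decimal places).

Schedule: | D 0-5 | idle 5-7 | B 7-9 | A 9-10 | E 10-12 | B 12-14 | C 14-16 | E 16-18 | C 18-20 | E 20-24 |
Completion: A=10  B=14  C=20  D=5  E=24
Turnaround (C−A): A=2  B=7  C=9  D=5  E=16
Turnaround times: A=2, B=7, C=9, D=5, E=16
Average turnaround = (2+7+9+5+16) / 5 = 39/5 = 7.80

7.80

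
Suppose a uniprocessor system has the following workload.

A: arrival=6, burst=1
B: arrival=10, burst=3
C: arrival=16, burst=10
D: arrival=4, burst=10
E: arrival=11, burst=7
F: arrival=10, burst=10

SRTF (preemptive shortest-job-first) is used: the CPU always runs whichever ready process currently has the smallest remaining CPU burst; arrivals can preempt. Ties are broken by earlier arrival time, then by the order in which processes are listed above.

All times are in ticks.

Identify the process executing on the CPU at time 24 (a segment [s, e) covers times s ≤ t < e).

E

Timeline: | idle 0-4 | D 4-6 | A 6-7 | D 7-10 | B 10-13 | D 13-18 | E 18-25 | F 25-35 | C 35-45 |
Completion: A=7  B=13  C=45  D=18  E=25  F=35
Turnaround (C−A): A=1  B=3  C=29  D=14  E=14  F=25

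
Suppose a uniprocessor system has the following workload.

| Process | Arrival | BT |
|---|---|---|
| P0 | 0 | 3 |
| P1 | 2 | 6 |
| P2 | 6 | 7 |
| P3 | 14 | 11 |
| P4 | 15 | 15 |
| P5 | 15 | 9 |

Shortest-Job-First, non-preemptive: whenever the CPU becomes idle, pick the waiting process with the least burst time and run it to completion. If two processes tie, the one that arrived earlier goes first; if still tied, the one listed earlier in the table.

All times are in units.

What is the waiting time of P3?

Schedule: | P0 0-3 | P1 3-9 | P2 9-16 | P5 16-25 | P3 25-36 | P4 36-51 |
Completion: P0=3  P1=9  P2=16  P3=36  P4=51  P5=25
Waiting(P3) = turnaround − burst = 22 − 11 = 11

11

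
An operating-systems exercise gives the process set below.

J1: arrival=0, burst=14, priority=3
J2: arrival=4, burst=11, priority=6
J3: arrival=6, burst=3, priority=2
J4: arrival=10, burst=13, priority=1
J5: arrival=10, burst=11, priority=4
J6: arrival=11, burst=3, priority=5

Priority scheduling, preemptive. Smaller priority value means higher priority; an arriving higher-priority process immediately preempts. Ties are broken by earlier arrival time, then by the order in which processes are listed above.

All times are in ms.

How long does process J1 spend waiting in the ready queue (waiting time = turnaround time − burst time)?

16

Timeline: | J1 0-6 | J3 6-9 | J1 9-10 | J4 10-23 | J1 23-30 | J5 30-41 | J6 41-44 | J2 44-55 |
Completion: J1=30  J2=55  J3=9  J4=23  J5=41  J6=44
Turnaround (C−A): J1=30  J2=51  J3=3  J4=13  J5=31  J6=33
Waiting(J1) = turnaround − burst = 30 − 14 = 16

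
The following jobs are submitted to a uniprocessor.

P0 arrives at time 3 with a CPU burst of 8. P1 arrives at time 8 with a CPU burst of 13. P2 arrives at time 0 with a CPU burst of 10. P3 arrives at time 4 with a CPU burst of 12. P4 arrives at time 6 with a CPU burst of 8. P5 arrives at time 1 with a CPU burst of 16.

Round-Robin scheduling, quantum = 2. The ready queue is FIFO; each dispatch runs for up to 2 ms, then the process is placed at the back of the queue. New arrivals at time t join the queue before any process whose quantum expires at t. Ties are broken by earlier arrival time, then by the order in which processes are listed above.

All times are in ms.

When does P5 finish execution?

66

Timeline: | P2 0-2 | P5 2-4 | P2 4-6 | P0 6-8 | P3 8-10 | P5 10-12 | P4 12-14 | P2 14-16 | P1 16-18 | P0 18-20 | P3 20-22 | P5 22-24 | P4 24-26 | P2 26-28 | P1 28-30 | P0 30-32 | P3 32-34 | P5 34-36 | P4 36-38 | P2 38-40 | P1 40-42 | P0 42-44 | P3 44-46 | P5 46-48 | P4 48-50 | P1 50-52 | P3 52-54 | P5 54-56 | P1 56-58 | P3 58-60 | P5 60-62 | P1 62-64 | P5 64-66 | P1 66-67 |
Completion: P0=44  P1=67  P2=40  P3=60  P4=50  P5=66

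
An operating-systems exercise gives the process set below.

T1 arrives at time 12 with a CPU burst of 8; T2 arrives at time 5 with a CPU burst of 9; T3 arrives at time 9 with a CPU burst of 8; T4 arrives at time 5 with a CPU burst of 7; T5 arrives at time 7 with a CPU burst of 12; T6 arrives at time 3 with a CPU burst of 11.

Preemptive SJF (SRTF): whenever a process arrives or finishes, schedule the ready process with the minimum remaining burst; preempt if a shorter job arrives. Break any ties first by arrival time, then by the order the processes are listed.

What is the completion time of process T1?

28

Timeline: | idle 0-3 | T6 3-5 | T4 5-12 | T3 12-20 | T1 20-28 | T6 28-37 | T2 37-46 | T5 46-58 |
Completion: T1=28  T2=46  T3=20  T4=12  T5=58  T6=37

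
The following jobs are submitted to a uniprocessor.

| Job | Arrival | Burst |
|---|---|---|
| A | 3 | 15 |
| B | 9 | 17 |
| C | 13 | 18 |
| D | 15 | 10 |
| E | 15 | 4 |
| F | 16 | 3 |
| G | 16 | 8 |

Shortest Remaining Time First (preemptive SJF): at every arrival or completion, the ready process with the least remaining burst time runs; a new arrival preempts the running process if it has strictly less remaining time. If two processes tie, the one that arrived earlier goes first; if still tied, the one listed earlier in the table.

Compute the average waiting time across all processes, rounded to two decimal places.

16.57

Schedule: | idle 0-3 | A 3-18 | F 18-21 | E 21-25 | G 25-33 | D 33-43 | B 43-60 | C 60-78 |
Completion: A=18  B=60  C=78  D=43  E=25  F=21  G=33
Turnaround (C−A): A=15  B=51  C=65  D=28  E=10  F=5  G=17
Waiting times: A=0, B=34, C=47, D=18, E=6, F=2, G=9
Average waiting = (0+34+47+18+6+2+9) / 7 = 116/7 = 16.57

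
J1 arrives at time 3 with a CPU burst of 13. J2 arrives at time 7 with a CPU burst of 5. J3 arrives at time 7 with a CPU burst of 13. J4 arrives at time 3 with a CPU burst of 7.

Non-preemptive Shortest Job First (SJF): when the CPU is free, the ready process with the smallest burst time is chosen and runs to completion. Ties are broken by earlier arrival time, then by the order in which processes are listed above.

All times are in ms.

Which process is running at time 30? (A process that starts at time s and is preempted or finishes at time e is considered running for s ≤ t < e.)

J3

Timeline: | idle 0-3 | J4 3-10 | J2 10-15 | J1 15-28 | J3 28-41 |
Completion: J1=28  J2=15  J3=41  J4=10
Turnaround (C−A): J1=25  J2=8  J3=34  J4=7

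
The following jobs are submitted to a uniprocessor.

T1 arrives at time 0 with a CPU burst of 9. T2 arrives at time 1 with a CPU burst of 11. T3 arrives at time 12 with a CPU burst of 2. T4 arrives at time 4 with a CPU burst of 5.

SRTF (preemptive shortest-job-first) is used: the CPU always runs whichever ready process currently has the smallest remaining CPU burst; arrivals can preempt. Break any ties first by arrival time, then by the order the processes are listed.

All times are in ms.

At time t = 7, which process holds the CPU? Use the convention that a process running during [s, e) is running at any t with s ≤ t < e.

T1

Gantt: | T1 0-9 | T4 9-14 | T3 14-16 | T2 16-27 |
Completion: T1=9  T2=27  T3=16  T4=14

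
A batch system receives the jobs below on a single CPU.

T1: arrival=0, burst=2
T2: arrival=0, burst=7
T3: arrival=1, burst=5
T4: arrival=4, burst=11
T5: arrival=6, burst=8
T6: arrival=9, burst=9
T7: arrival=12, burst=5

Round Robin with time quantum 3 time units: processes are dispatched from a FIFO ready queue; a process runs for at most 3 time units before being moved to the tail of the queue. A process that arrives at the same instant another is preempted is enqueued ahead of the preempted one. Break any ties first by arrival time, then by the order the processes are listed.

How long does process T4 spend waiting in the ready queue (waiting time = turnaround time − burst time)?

32

Schedule: | T1 0-2 | T2 2-5 | T3 5-8 | T4 8-11 | T2 11-14 | T5 14-17 | T3 17-19 | T6 19-22 | T4 22-25 | T7 25-28 | T2 28-29 | T5 29-32 | T6 32-35 | T4 35-38 | T7 38-40 | T5 40-42 | T6 42-45 | T4 45-47 |
Completion: T1=2  T2=29  T3=19  T4=47  T5=42  T6=45  T7=40
Waiting(T4) = turnaround − burst = 43 − 11 = 32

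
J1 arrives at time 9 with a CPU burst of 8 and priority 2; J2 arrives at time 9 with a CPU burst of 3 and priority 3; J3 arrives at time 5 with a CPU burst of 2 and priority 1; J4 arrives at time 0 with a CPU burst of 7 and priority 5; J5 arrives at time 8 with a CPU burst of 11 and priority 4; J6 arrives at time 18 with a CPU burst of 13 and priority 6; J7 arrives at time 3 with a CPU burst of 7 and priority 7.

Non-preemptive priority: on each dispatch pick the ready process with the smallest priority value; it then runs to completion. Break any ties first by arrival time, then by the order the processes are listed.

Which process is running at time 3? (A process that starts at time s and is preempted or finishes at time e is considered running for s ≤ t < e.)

Schedule: | J4 0-7 | J3 7-9 | J1 9-17 | J2 17-20 | J5 20-31 | J6 31-44 | J7 44-51 |
Completion: J1=17  J2=20  J3=9  J4=7  J5=31  J6=44  J7=51

J4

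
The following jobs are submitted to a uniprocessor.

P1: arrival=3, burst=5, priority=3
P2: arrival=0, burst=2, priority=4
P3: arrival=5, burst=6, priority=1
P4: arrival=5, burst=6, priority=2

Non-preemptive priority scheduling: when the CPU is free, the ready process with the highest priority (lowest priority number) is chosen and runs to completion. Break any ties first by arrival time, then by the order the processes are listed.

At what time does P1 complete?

8

Timeline: | P2 0-2 | idle 2-3 | P1 3-8 | P3 8-14 | P4 14-20 |
Completion: P1=8  P2=2  P3=14  P4=20
Turnaround (C−A): P1=5  P2=2  P3=9  P4=15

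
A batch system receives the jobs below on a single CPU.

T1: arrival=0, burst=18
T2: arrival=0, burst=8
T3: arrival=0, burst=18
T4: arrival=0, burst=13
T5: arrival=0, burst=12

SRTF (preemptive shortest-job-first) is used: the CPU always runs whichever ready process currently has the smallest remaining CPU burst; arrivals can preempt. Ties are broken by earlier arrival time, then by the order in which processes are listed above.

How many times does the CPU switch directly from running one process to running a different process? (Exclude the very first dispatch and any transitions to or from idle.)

4

Schedule: | T2 0-8 | T5 8-20 | T4 20-33 | T1 33-51 | T3 51-69 |
Completion: T1=51  T2=8  T3=69  T4=33  T5=20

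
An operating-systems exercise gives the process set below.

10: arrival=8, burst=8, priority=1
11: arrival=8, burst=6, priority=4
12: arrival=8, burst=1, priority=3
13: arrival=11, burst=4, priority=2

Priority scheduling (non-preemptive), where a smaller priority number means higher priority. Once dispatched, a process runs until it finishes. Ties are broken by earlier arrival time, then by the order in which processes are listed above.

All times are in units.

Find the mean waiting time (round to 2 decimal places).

Schedule: | idle 0-8 | 10 8-16 | 13 16-20 | 12 20-21 | 11 21-27 |
Completion: 10=16  11=27  12=21  13=20
Waiting times: 10=0, 11=13, 12=12, 13=5
Average waiting = (0+13+12+5) / 4 = 30/4 = 7.50

7.50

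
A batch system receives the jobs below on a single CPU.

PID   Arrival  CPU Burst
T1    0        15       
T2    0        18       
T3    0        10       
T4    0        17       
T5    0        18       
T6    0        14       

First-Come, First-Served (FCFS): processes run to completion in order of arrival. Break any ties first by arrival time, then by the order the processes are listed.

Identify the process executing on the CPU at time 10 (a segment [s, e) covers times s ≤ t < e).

T1

Gantt: | T1 0-15 | T2 15-33 | T3 33-43 | T4 43-60 | T5 60-78 | T6 78-92 |
Completion: T1=15  T2=33  T3=43  T4=60  T5=78  T6=92
Turnaround (C−A): T1=15  T2=33  T3=43  T4=60  T5=78  T6=92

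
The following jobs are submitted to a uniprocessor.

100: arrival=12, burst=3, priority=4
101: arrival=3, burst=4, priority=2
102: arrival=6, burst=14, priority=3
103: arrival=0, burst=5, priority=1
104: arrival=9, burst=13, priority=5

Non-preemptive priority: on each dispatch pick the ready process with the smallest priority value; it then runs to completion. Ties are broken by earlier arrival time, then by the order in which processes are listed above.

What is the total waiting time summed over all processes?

Schedule: | 103 0-5 | 101 5-9 | 102 9-23 | 100 23-26 | 104 26-39 |
Completion: 100=26  101=9  102=23  103=5  104=39
Waiting = turnaround − burst: 100=11, 101=2, 102=3, 103=0, 104=17
Total waiting = 11 + 2 + 3 + 0 + 17 = 33

33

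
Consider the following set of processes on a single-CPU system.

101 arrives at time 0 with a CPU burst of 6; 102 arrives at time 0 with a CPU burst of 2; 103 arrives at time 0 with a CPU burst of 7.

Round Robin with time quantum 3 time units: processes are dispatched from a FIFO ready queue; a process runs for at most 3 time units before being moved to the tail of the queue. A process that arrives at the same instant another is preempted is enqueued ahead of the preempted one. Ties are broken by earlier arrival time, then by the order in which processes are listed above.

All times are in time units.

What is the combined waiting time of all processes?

Schedule: | 101 0-3 | 102 3-5 | 103 5-8 | 101 8-11 | 103 11-15 |
Completion: 101=11  102=5  103=15
Turnaround (C−A): 101=11  102=5  103=15
Waiting = turnaround − burst: 101=5, 102=3, 103=8
Total waiting = 5 + 3 + 8 = 16

16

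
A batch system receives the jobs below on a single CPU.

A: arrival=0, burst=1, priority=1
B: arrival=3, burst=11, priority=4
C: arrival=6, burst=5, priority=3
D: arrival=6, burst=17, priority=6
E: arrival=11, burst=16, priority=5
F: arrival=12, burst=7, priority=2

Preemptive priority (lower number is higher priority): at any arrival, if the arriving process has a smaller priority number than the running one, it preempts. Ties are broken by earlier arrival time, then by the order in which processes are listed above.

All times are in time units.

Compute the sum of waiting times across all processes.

Gantt: | A 0-1 | idle 1-3 | B 3-6 | C 6-11 | B 11-12 | F 12-19 | B 19-26 | E 26-42 | D 42-59 |
Completion: A=1  B=26  C=11  D=59  E=42  F=19
Turnaround (C−A): A=1  B=23  C=5  D=53  E=31  F=7
Waiting = turnaround − burst: A=0, B=12, C=0, D=36, E=15, F=0
Total waiting = 0 + 12 + 0 + 36 + 15 + 0 = 63

63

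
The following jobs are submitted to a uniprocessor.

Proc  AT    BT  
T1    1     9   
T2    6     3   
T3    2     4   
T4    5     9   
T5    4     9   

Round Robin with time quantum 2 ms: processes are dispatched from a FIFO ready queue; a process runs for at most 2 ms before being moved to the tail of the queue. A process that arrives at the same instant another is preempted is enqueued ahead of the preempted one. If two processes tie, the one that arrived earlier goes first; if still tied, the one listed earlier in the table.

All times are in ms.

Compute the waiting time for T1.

19

Gantt: | idle 0-1 | T1 1-3 | T3 3-5 | T1 5-7 | T5 7-9 | T4 9-11 | T3 11-13 | T2 13-15 | T1 15-17 | T5 17-19 | T4 19-21 | T2 21-22 | T1 22-24 | T5 24-26 | T4 26-28 | T1 28-29 | T5 29-31 | T4 31-33 | T5 33-34 | T4 34-35 |
Completion: T1=29  T2=22  T3=13  T4=35  T5=34
Turnaround (C−A): T1=28  T2=16  T3=11  T4=30  T5=30
Waiting(T1) = turnaround − burst = 28 − 9 = 19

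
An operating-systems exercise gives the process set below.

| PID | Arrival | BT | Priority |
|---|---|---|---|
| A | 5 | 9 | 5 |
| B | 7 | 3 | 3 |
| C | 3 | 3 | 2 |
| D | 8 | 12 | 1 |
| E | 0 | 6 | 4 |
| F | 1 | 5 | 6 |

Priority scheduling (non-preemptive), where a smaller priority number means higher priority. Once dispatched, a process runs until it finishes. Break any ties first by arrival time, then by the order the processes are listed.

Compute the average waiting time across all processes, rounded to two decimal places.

11.50

Schedule: | E 0-6 | C 6-9 | D 9-21 | B 21-24 | A 24-33 | F 33-38 |
Completion: A=33  B=24  C=9  D=21  E=6  F=38
Turnaround (C−A): A=28  B=17  C=6  D=13  E=6  F=37
Waiting times: A=19, B=14, C=3, D=1, E=0, F=32
Average waiting = (19+14+3+1+0+32) / 6 = 69/6 = 11.50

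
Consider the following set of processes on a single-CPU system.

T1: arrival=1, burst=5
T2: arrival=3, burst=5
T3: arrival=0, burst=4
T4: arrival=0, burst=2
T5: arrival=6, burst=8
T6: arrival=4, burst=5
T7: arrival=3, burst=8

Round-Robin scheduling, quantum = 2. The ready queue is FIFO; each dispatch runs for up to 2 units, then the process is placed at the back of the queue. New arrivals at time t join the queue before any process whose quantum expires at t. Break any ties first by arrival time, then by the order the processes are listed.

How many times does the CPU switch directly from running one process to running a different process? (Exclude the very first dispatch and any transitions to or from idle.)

Timeline: | T3 0-2 | T4 2-4 | T1 4-6 | T3 6-8 | T2 8-10 | T7 10-12 | T6 12-14 | T5 14-16 | T1 16-18 | T2 18-20 | T7 20-22 | T6 22-24 | T5 24-26 | T1 26-27 | T2 27-28 | T7 28-30 | T6 30-31 | T5 31-33 | T7 33-35 | T5 35-37 |
Completion: T1=27  T2=28  T3=8  T4=4  T5=37  T6=31  T7=35
Turnaround (C−A): T1=26  T2=25  T3=8  T4=4  T5=31  T6=27  T7=32

19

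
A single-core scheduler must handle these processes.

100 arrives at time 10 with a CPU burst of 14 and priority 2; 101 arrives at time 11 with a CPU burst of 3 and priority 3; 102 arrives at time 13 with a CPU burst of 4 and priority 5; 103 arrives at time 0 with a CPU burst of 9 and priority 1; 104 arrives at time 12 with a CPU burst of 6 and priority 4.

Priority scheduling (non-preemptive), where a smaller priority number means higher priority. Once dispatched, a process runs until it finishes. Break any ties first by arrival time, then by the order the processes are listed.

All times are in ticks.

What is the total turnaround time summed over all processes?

Gantt: | 103 0-9 | idle 9-10 | 100 10-24 | 101 24-27 | 104 27-33 | 102 33-37 |
Completion: 100=24  101=27  102=37  103=9  104=33
Turnaround = completion − arrival: 100=14, 101=16, 102=24, 103=9, 104=21
Total turnaround = 14 + 16 + 24 + 9 + 21 = 84

84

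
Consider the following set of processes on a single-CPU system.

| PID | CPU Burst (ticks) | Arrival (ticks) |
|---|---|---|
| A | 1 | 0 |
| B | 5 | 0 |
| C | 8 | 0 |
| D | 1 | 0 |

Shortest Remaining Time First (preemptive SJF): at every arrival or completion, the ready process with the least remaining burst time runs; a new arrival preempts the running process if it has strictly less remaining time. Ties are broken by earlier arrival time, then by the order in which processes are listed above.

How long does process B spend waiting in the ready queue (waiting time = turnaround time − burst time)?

Schedule: | A 0-1 | D 1-2 | B 2-7 | C 7-15 |
Completion: A=1  B=7  C=15  D=2
Turnaround (C−A): A=1  B=7  C=15  D=2
Waiting(B) = turnaround − burst = 7 − 5 = 2

2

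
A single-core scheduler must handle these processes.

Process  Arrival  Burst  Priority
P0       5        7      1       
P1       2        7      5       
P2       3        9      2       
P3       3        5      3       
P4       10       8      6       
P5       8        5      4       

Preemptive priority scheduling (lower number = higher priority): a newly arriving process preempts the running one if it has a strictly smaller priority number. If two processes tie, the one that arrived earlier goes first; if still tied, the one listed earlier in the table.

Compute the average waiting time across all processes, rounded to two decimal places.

Schedule: | idle 0-2 | P1 2-3 | P2 3-5 | P0 5-12 | P2 12-19 | P3 19-24 | P5 24-29 | P1 29-35 | P4 35-43 |
Completion: P0=12  P1=35  P2=19  P3=24  P4=43  P5=29
Turnaround (C−A): P0=7  P1=33  P2=16  P3=21  P4=33  P5=21
Waiting times: P0=0, P1=26, P2=7, P3=16, P4=25, P5=16
Average waiting = (0+26+7+16+25+16) / 6 = 90/6 = 15.00

15.00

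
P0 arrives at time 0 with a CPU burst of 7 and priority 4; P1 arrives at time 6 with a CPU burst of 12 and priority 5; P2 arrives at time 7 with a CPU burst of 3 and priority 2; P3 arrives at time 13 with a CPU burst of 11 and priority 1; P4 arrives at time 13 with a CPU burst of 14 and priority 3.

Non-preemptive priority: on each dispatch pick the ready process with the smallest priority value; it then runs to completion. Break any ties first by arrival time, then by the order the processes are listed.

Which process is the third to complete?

P1

Timeline: | P0 0-7 | P2 7-10 | P1 10-22 | P3 22-33 | P4 33-47 |
Completion: P0=7  P1=22  P2=10  P3=33  P4=47
Finish order: P0 → P2 → P1 → P3 → P4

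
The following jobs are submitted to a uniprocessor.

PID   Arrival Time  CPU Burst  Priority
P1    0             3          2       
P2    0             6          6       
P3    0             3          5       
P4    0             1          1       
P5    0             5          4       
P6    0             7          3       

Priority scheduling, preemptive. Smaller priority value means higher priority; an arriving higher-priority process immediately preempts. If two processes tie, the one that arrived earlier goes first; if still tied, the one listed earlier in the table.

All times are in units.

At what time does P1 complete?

4

Timeline: | P4 0-1 | P1 1-4 | P6 4-11 | P5 11-16 | P3 16-19 | P2 19-25 |
Completion: P1=4  P2=25  P3=19  P4=1  P5=16  P6=11
Turnaround (C−A): P1=4  P2=25  P3=19  P4=1  P5=16  P6=11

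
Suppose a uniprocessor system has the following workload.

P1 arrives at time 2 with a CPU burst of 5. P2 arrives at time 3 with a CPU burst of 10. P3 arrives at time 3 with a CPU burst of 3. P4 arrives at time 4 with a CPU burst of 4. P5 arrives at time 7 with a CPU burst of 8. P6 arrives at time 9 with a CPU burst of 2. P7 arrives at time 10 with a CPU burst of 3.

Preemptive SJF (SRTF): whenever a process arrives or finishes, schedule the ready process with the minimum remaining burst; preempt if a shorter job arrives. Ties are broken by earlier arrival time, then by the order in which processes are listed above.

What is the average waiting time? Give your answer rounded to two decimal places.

Gantt: | idle 0-2 | P1 2-3 | P3 3-6 | P1 6-10 | P6 10-12 | P7 12-15 | P4 15-19 | P5 19-27 | P2 27-37 |
Completion: P1=10  P2=37  P3=6  P4=19  P5=27  P6=12  P7=15
Turnaround (C−A): P1=8  P2=34  P3=3  P4=15  P5=20  P6=3  P7=5
Waiting times: P1=3, P2=24, P3=0, P4=11, P5=12, P6=1, P7=2
Average waiting = (3+24+0+11+12+1+2) / 7 = 53/7 = 7.57

7.57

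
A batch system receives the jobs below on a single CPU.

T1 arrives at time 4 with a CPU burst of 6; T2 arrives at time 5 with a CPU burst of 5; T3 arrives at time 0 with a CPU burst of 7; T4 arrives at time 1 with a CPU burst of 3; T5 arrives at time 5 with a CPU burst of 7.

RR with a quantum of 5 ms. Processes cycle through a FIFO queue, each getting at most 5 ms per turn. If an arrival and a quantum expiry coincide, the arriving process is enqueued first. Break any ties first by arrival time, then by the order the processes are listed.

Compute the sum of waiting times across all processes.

62

Schedule: | T3 0-5 | T4 5-8 | T1 8-13 | T2 13-18 | T5 18-23 | T3 23-25 | T1 25-26 | T5 26-28 |
Completion: T1=26  T2=18  T3=25  T4=8  T5=28
Waiting = turnaround − burst: T1=16, T2=8, T3=18, T4=4, T5=16
Total waiting = 16 + 8 + 18 + 4 + 16 = 62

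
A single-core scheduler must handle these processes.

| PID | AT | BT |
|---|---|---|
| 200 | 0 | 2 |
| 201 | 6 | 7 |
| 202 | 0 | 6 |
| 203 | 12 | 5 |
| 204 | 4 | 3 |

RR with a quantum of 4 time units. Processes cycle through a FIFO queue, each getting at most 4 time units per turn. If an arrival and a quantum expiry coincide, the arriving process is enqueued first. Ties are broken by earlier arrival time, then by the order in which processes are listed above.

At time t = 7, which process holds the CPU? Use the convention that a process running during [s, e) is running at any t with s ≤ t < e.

204

Schedule: | 200 0-2 | 202 2-6 | 204 6-9 | 201 9-13 | 202 13-15 | 203 15-19 | 201 19-22 | 203 22-23 |
Completion: 200=2  201=22  202=15  203=23  204=9
Turnaround (C−A): 200=2  201=16  202=15  203=11  204=5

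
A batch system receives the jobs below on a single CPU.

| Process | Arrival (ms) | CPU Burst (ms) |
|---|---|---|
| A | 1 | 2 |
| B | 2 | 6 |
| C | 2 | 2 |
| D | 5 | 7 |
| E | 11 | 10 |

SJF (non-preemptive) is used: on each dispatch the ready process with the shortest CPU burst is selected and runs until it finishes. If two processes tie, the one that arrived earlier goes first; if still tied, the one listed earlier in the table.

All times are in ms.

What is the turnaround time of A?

Schedule: | idle 0-1 | A 1-3 | C 3-5 | B 5-11 | D 11-18 | E 18-28 |
Completion: A=3  B=11  C=5  D=18  E=28
Turnaround(A) = completion − arrival = 3 − 1 = 2

2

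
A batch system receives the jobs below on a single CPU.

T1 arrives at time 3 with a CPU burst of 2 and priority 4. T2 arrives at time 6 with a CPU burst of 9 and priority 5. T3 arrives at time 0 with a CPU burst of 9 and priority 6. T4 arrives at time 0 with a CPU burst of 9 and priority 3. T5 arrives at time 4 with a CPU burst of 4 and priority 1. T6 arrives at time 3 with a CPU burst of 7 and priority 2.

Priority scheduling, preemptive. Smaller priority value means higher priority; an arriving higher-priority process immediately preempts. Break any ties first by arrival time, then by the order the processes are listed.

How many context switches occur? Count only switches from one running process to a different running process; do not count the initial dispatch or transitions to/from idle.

7

Schedule: | T4 0-3 | T6 3-4 | T5 4-8 | T6 8-14 | T4 14-20 | T1 20-22 | T2 22-31 | T3 31-40 |
Completion: T1=22  T2=31  T3=40  T4=20  T5=8  T6=14
Turnaround (C−A): T1=19  T2=25  T3=40  T4=20  T5=4  T6=11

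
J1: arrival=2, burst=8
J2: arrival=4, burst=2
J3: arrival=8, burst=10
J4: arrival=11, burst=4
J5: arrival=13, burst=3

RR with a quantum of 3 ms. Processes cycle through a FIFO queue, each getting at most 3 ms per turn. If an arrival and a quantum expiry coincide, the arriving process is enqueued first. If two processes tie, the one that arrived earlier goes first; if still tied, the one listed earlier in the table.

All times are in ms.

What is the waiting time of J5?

Schedule: | idle 0-2 | J1 2-5 | J2 5-7 | J1 7-10 | J3 10-13 | J1 13-15 | J4 15-18 | J5 18-21 | J3 21-24 | J4 24-25 | J3 25-29 |
Completion: J1=15  J2=7  J3=29  J4=25  J5=21
Waiting(J5) = turnaround − burst = 8 − 3 = 5

5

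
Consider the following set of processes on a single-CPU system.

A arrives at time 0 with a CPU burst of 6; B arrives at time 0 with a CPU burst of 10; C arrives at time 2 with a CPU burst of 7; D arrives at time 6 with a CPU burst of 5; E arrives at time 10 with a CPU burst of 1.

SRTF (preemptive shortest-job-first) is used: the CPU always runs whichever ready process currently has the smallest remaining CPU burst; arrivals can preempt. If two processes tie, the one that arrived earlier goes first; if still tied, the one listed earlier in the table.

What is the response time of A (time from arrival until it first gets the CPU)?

Timeline: | A 0-6 | D 6-11 | E 11-12 | C 12-19 | B 19-29 |
Completion: A=6  B=29  C=19  D=11  E=12
Turnaround (C−A): A=6  B=29  C=17  D=5  E=2
Response(A) = first start − arrival = 0 − 0 = 0

0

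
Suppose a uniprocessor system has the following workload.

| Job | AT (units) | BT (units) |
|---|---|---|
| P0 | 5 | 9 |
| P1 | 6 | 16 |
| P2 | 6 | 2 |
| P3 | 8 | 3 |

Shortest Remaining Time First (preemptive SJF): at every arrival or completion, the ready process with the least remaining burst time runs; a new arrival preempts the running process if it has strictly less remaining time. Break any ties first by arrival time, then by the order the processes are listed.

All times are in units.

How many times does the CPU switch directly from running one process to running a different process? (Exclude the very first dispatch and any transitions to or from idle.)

4

Gantt: | idle 0-5 | P0 5-6 | P2 6-8 | P3 8-11 | P0 11-19 | P1 19-35 |
Completion: P0=19  P1=35  P2=8  P3=11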